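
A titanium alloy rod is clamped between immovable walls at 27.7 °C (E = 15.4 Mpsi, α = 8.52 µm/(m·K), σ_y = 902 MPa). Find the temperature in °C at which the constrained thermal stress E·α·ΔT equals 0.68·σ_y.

E = 15.4 Mpsi = 106.2 GPa.
E·α·ΔT = 613.4 MPa ⇒ ΔT = 613.4 / (106.2×10³ × 8.52×10⁻⁶) = 678.0 K.
T = 27.7 + 678.0 = 705.7 °C.

706 °C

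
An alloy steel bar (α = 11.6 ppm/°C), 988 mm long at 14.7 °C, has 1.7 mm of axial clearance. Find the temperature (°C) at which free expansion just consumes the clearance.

163 °C

α·L₀·ΔT = 1.7 mm ⇒ ΔT = 1.7 / (11.6×10⁻⁶ × 988.0) = 148.3 K.
T = 14.7 + 148.3 = 163.0 °C.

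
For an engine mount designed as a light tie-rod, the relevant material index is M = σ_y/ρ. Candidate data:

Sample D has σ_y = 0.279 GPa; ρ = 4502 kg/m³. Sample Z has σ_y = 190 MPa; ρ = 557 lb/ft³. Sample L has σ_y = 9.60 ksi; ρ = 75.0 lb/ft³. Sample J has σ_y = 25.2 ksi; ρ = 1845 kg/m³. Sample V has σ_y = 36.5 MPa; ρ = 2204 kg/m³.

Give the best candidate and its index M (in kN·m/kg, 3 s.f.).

sample J, M = 94.2 kN·m/kg

In SI units:
  sample D: σ_y = 279.0 MPa, ρ = 4502 kg/m³
  sample Z: σ_y = 190.0 MPa, ρ = 8922 kg/m³
  sample L: σ_y = 66.19 MPa, ρ = 1201 kg/m³
  sample J: σ_y = 173.7 MPa, ρ = 1845 kg/m³
  sample V: σ_y = 36.50 MPa, ρ = 2204 kg/m³
  sample J: M = 94.2 kN·m/kg
  sample D: M = 62.0 kN·m/kg
  sample L: M = 55.1 kN·m/kg
  sample Z: M = 21.3 kN·m/kg
  sample V: M = 16.6 kN·m/kg
Highest index: sample J.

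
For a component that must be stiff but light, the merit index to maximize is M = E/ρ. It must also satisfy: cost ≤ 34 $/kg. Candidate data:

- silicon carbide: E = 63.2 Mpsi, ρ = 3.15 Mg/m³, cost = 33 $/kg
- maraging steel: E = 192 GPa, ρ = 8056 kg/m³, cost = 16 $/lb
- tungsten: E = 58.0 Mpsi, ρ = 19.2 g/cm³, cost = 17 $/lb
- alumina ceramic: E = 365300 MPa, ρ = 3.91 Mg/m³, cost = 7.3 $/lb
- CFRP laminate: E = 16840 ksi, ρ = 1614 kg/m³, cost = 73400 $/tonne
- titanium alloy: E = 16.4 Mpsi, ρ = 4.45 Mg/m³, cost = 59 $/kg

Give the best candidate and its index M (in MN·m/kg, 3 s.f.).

silicon carbide, M = 138 MN·m/kg

Screen on constraints: cost ≤ 34 $/kg. Survivors: silicon carbide, alumina ceramic.
Normalizing units and computing the index:
  silicon carbide: E = 435.7 GPa, ρ = 3150 kg/m³
  alumina ceramic: E = 365.3 GPa, ρ = 3910 kg/m³
  silicon carbide: M = 138 MN·m/kg
  alumina ceramic: M = 93.4 MN·m/kg
The maximum is for silicon carbide.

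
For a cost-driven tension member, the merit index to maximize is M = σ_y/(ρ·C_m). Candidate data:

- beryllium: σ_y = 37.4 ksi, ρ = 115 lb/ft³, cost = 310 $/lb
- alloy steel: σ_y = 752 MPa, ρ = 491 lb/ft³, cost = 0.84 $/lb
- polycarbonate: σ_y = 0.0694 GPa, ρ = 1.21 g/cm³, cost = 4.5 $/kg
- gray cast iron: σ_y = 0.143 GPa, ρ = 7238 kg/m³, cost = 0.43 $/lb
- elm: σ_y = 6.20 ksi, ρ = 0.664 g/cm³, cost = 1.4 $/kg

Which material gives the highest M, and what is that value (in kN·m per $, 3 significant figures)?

alloy steel, M = 51.6 kN·m per $

Putting every candidate on a common basis:
  beryllium: σ_y = 257.9 MPa, ρ = 1842 kg/m³, cost = 683.4 $/kg
  alloy steel: σ_y = 752.0 MPa, ρ = 7865 kg/m³, cost = 1.852 $/kg
  polycarbonate: σ_y = 69.40 MPa, ρ = 1210 kg/m³, cost = 4.500 $/kg
  gray cast iron: σ_y = 143.0 MPa, ρ = 7238 kg/m³, cost = 0.9480 $/kg
  elm: σ_y = 42.75 MPa, ρ = 664.0 kg/m³, cost = 1.400 $/kg
  alloy steel: M = 51.6 kN·m per $
  elm: M = 46.0 kN·m per $
  gray cast iron: M = 20.8 kN·m per $
  polycarbonate: M = 12.7 kN·m per $
  beryllium: M = 0.205 kN·m per $
Alloy steel ranks first.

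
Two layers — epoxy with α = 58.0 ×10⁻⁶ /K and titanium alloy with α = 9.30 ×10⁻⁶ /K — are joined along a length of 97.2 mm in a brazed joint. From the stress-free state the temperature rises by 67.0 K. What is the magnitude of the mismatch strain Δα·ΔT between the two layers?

Δα = |58.0 − 9.30|×10⁻⁶/K = 48.7×10⁻⁶/K.
Mismatch strain = Δα·ΔT = 48.7×10⁻⁶ × 67.0 = 3.26×10⁻³.

3.26×10⁻³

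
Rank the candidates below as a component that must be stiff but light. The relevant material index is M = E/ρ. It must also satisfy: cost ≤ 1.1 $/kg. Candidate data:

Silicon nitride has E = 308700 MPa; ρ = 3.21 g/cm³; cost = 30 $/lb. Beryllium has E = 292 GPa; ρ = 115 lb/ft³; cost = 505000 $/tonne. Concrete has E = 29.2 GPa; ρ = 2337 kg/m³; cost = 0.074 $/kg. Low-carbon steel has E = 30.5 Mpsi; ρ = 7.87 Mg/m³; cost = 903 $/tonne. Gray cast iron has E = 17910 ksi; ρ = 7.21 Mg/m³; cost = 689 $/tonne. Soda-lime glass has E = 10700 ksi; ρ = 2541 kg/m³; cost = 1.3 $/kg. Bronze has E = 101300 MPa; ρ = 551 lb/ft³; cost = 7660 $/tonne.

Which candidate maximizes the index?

low-carbon steel

Screen on constraints: cost ≤ 1.1 $/kg. Survivors: concrete, low-carbon steel, gray cast iron.
Convert each candidate to consistent units, then evaluate M:
  concrete: E = 29.20 GPa, ρ = 2337 kg/m³
  low-carbon steel: E = 210.3 GPa, ρ = 7870 kg/m³
  gray cast iron: E = 123.5 GPa, ρ = 7210 kg/m³
  low-carbon steel: M = 26.7 MN·m/kg
  gray cast iron: M = 17.1 MN·m/kg
  concrete: M = 12.5 MN·m/kg
Low-carbon steel ranks first.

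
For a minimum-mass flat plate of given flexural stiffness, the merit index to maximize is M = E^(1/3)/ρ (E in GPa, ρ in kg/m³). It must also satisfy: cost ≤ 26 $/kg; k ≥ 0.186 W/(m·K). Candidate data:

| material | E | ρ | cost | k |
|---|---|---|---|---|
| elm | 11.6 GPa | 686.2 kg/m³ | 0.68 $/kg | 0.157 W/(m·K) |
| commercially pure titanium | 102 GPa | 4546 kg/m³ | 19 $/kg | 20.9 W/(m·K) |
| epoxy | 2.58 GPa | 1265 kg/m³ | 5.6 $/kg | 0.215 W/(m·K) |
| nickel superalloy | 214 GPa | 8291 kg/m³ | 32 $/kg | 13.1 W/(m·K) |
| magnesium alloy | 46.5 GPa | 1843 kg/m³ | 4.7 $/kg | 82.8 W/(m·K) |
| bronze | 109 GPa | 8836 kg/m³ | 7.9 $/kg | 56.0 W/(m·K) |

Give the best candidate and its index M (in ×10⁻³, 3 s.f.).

Screen on constraints: cost ≤ 26 $/kg; k ≥ 0.186 W/(m·K). Survivors: commercially pure titanium, epoxy, magnesium alloy, bronze.
Computing M directly (units already consistent):
  magnesium alloy: M = 1.95×10⁻³
  epoxy: M = 1.08×10⁻³
  commercially pure titanium: M = 1.03×10⁻³
  bronze: M = 0.541×10⁻³
The maximum is for magnesium alloy.

magnesium alloy, M = 1.95×10⁻³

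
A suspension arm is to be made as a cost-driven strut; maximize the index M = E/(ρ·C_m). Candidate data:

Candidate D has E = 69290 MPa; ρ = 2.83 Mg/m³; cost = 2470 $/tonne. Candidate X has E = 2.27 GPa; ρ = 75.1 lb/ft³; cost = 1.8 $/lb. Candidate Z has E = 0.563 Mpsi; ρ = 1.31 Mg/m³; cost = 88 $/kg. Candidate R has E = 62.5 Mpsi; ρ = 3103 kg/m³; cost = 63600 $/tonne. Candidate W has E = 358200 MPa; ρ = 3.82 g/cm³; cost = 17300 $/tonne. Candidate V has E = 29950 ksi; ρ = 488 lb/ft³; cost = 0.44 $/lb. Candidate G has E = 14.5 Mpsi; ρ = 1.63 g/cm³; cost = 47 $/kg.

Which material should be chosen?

Normalizing units and computing the index:
  candidate D: E = 69.29 GPa, ρ = 2830 kg/m³, cost = 2.470 $/kg
  candidate X: E = 2.270 GPa, ρ = 1203 kg/m³, cost = 3.968 $/kg
  candidate Z: E = 3.882 GPa, ρ = 1310 kg/m³, cost = 88.00 $/kg
  candidate R: E = 430.9 GPa, ρ = 3103 kg/m³, cost = 63.60 $/kg
  candidate W: E = 358.2 GPa, ρ = 3820 kg/m³, cost = 17.30 $/kg
  candidate V: E = 206.5 GPa, ρ = 7817 kg/m³, cost = 0.9700 $/kg
  candidate G: E = 99.97 GPa, ρ = 1630 kg/m³, cost = 47.00 $/kg
  candidate V: M = 27.2 MN·m per $
  candidate D: M = 9.91 MN·m per $
  candidate W: M = 5.42 MN·m per $
  candidate R: M = 2.18 MN·m per $
  candidate G: M = 1.30 MN·m per $
  candidate X: M = 0.476 MN·m per $
  candidate Z: M = 0.0337 MN·m per $
Candidate V has the largest M.

candidate V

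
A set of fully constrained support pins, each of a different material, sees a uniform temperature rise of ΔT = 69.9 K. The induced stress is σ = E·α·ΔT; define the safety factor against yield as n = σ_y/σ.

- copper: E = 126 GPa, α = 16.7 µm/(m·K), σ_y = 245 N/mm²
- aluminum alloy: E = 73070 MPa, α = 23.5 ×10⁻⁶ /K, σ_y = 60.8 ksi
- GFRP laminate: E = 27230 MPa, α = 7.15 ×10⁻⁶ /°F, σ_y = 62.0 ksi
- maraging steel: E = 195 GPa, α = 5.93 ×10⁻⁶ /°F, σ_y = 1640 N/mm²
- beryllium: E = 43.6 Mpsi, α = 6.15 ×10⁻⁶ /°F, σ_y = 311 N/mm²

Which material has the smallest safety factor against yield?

beryllium

In consistent units (E in GPa, α in ×10⁻⁶/K, σ_y in MPa):
  copper: E = 126.0, α = 16.7, σ_y = 245.0 → σ = 147 MPa, n = 1.67
  aluminum alloy: E = 73.07, α = 23.5, σ_y = 419.2 → σ = 120 MPa, n = 3.49
  GFRP laminate: E = 27.23, α = 12.9, σ_y = 427.5 → σ = 24.5 MPa, n = 17.5
  maraging steel: E = 195.0, α = 10.7, σ_y = 1640 → σ = 145 MPa, n = 11.3
  beryllium: E = 300.6, α = 11.1, σ_y = 311.0 → σ = 233 MPa, n = 1.34
Smallest n: beryllium with n = 1.34.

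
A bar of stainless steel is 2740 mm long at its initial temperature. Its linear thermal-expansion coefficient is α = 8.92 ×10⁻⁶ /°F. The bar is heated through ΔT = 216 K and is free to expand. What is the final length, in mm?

2749.5 mm

Convert α: 8.92×10⁻⁶/°F × (9/5) = 16.1×10⁻⁶/K.
ΔL = α·L₀·ΔT = 16.1×10⁻⁶ × 2740 mm × 216.0 K = 9.50 mm.
L = L₀ + ΔL = 2740 + 9.50 = 2749.5 mm.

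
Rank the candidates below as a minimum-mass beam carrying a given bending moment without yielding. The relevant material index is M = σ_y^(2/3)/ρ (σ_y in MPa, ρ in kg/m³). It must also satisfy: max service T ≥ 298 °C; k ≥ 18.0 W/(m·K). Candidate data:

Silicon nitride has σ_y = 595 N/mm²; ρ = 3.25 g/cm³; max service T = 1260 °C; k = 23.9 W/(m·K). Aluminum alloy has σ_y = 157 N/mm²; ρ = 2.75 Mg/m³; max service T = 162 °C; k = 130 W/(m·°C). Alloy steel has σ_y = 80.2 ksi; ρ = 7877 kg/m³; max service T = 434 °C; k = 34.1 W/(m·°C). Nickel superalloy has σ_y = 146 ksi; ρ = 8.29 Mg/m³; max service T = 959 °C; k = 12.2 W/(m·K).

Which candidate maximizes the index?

Screen on constraints: max service T ≥ 298 °C; k ≥ 18.0 W/(m·K). Survivors: silicon nitride, alloy steel.
After converting to SI:
  silicon nitride: σ_y = 595.0 MPa, ρ = 3250 kg/m³
  alloy steel: σ_y = 553.0 MPa, ρ = 7877 kg/m³
  silicon nitride: M = 21.8×10⁻³
  alloy steel: M = 8.55×10⁻³
Highest index: silicon nitride.

silicon nitride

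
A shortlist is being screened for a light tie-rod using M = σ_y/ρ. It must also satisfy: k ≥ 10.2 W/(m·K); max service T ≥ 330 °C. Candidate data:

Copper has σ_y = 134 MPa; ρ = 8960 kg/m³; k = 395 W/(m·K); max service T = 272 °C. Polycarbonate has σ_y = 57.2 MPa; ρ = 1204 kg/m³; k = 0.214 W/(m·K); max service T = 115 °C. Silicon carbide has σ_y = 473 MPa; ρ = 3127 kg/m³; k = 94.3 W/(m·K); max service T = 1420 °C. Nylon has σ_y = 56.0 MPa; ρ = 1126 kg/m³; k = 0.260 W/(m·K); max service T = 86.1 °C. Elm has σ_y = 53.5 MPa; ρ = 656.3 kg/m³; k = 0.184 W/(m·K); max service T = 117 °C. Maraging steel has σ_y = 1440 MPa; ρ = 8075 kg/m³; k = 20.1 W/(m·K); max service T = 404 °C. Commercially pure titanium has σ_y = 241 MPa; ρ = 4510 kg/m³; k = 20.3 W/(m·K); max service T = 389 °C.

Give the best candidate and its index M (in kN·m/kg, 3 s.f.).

Screen on constraints: k ≥ 10.2 W/(m·K); max service T ≥ 330 °C. Survivors: silicon carbide, maraging steel, commercially pure titanium.
Computing M directly (units already consistent):
  maraging steel: M = 178 kN·m/kg
  silicon carbide: M = 151 kN·m/kg
  commercially pure titanium: M = 53.4 kN·m/kg
Highest index: maraging steel.

maraging steel, M = 178 kN·m/kg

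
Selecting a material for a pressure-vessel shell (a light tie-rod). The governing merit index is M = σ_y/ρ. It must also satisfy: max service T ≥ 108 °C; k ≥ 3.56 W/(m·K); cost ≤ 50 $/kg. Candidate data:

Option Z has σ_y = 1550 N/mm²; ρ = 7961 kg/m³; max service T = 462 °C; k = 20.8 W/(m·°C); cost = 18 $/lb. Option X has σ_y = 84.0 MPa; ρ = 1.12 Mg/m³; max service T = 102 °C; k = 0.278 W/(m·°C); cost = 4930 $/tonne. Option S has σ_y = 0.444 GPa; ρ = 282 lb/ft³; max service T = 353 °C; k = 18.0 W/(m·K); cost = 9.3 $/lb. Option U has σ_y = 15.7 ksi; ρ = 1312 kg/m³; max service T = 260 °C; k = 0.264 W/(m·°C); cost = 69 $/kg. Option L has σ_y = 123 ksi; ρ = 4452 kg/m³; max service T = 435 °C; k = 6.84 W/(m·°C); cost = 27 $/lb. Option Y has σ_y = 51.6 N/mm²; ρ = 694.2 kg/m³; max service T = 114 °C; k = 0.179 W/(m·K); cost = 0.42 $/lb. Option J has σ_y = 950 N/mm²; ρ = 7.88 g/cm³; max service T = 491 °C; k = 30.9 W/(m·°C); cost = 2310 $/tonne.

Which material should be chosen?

option Z

Screen on constraints: max service T ≥ 108 °C; k ≥ 3.56 W/(m·K); cost ≤ 50 $/kg. Survivors: option Z, option S, option J.
Normalizing units and computing the index:
  option Z: σ_y = 1550 MPa, ρ = 7961 kg/m³
  option S: σ_y = 444.0 MPa, ρ = 4517 kg/m³
  option J: σ_y = 950.0 MPa, ρ = 7880 kg/m³
  option Z: M = 195 kN·m/kg
  option J: M = 121 kN·m/kg
  option S: M = 98.3 kN·m/kg
The maximum is for option Z.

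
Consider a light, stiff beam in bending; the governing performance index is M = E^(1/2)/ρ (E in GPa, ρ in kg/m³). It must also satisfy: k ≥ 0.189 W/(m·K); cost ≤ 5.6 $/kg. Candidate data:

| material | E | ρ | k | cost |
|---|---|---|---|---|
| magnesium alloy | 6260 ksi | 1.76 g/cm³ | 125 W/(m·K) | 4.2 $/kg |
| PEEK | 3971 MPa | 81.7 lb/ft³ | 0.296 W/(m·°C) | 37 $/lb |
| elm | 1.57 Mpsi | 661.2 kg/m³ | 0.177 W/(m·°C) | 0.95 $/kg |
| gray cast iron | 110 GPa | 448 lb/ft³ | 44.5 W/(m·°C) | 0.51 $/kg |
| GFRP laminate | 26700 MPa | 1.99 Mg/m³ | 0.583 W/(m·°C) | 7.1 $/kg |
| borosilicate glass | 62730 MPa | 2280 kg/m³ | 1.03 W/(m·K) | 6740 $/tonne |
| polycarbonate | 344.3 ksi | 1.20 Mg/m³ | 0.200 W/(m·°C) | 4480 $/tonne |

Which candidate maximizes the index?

Screen on constraints: k ≥ 0.189 W/(m·K); cost ≤ 5.6 $/kg. Survivors: magnesium alloy, gray cast iron, polycarbonate.
Putting every candidate on a common basis:
  magnesium alloy: E = 43.16 GPa, ρ = 1760 kg/m³
  gray cast iron: E = 110.0 GPa, ρ = 7176 kg/m³
  polycarbonate: E = 2.374 GPa, ρ = 1200 kg/m³
  magnesium alloy: M = 3.73×10⁻³
  gray cast iron: M = 1.46×10⁻³
  polycarbonate: M = 1.28×10⁻³
Highest index: magnesium alloy.

magnesium alloy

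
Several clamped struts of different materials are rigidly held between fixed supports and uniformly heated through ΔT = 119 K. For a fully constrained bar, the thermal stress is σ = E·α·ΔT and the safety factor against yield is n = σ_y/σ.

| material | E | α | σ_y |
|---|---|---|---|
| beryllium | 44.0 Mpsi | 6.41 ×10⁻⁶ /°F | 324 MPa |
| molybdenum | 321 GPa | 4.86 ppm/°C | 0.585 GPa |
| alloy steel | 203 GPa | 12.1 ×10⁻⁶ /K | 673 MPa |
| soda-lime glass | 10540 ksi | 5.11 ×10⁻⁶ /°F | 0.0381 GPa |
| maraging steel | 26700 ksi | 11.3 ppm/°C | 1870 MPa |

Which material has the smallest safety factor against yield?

Converting E to GPa, α to ×10⁻⁶/K, σ_y to MPa, then σ and n for each:
  beryllium: E = 303.4, α = 11.5, σ_y = 324.0 → σ = 417 MPa, n = 0.778
  molybdenum: E = 321.0, α = 4.86, σ_y = 585.0 → σ = 186 MPa, n = 3.15
  alloy steel: E = 203.0, α = 12.1, σ_y = 673.0 → σ = 292 MPa, n = 2.30
  soda-lime glass: E = 72.67, α = 9.20, σ_y = 38.10 → σ = 79.5 MPa, n = 0.479
  maraging steel: E = 184.1, α = 11.3, σ_y = 1870 → σ = 248 MPa, n = 7.55
The minimum is soda-lime glass at n = 0.479.

soda-lime glass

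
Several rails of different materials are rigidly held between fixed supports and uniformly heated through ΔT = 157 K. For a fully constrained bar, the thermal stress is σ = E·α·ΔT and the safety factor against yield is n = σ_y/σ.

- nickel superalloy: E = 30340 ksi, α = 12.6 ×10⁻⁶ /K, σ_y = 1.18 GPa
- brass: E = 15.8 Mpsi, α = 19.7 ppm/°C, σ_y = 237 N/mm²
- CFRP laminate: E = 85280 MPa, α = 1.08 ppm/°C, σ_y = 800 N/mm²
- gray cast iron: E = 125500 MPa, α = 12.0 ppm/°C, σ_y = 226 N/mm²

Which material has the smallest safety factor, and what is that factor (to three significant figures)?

Converting E to GPa, α to ×10⁻⁶/K, σ_y to MPa, then σ and n for each:
  nickel superalloy: E = 209.2, α = 12.6, σ_y = 1180 → σ = 414 MPa, n = 2.85
  brass: E = 108.9, α = 19.7, σ_y = 237.0 → σ = 337 MPa, n = 0.703
  CFRP laminate: E = 85.28, α = 1.08, σ_y = 800.0 → σ = 14.5 MPa, n = 55.3
  gray cast iron: E = 125.5, α = 12.0, σ_y = 226.0 → σ = 236 MPa, n = 0.956
The minimum is brass at n = 0.703.

brass, n = 0.703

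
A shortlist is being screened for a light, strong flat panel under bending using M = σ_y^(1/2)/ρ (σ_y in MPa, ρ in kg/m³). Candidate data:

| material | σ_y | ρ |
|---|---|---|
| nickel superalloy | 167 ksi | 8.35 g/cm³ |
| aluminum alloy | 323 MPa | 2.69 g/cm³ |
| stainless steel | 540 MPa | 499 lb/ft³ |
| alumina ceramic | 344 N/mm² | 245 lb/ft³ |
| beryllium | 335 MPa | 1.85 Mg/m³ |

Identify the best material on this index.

After converting to SI:
  nickel superalloy: σ_y = 1151 MPa, ρ = 8350 kg/m³
  aluminum alloy: σ_y = 323.0 MPa, ρ = 2690 kg/m³
  stainless steel: σ_y = 540.0 MPa, ρ = 7993 kg/m³
  alumina ceramic: σ_y = 344.0 MPa, ρ = 3925 kg/m³
  beryllium: σ_y = 335.0 MPa, ρ = 1850 kg/m³
  beryllium: M = 9.89×10⁻³
  aluminum alloy: M = 6.68×10⁻³
  alumina ceramic: M = 4.73×10⁻³
  nickel superalloy: M = 4.06×10⁻³
  stainless steel: M = 2.91×10⁻³
Beryllium has the largest M.

beryllium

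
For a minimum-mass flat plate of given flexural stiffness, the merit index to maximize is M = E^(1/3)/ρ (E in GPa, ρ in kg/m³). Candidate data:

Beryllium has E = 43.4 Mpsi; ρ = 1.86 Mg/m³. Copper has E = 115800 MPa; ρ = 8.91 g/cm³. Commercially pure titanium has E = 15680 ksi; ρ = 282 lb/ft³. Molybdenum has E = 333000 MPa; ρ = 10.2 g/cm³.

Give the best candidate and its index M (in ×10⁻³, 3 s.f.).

Putting every candidate on a common basis:
  beryllium: E = 299.2 GPa, ρ = 1860 kg/m³
  copper: E = 115.8 GPa, ρ = 8910 kg/m³
  commercially pure titanium: E = 108.1 GPa, ρ = 4517 kg/m³
  molybdenum: E = 333.0 GPa, ρ = 10200 kg/m³
  beryllium: M = 3.60×10⁻³
  commercially pure titanium: M = 1.05×10⁻³
  molybdenum: M = 0.680×10⁻³
  copper: M = 0.547×10⁻³
Highest index: beryllium.

beryllium, M = 3.60×10⁻³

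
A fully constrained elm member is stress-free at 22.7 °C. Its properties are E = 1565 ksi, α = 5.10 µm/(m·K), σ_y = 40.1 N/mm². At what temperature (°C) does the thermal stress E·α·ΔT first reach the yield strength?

E = 1565 ksi = 10.79 GPa.
σ_y = 40.1 N/mm² = 40.10 MPa.
E·α·ΔT = 40.10 MPa ⇒ ΔT = 40.10 / (10.79×10³ × 5.10×10⁻⁶) = 728.7 K.
T = 22.7 + 728.7 = 751.4 °C.

751 °C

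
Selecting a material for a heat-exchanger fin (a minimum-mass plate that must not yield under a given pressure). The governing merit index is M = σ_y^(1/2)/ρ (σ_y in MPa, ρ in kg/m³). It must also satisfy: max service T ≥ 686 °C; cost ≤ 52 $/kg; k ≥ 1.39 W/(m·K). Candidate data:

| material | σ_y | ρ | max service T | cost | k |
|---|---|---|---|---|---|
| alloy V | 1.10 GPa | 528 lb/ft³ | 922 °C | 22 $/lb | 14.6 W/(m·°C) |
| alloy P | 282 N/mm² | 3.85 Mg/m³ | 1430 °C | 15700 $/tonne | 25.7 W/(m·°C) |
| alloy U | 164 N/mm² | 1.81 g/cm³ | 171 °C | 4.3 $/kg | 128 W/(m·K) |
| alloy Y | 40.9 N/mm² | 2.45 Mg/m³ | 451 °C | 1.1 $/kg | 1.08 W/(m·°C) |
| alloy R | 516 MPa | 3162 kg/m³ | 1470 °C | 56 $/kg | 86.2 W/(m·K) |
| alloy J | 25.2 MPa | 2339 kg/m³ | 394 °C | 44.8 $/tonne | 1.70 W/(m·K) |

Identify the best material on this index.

alloy P

Screen on constraints: max service T ≥ 686 °C; cost ≤ 52 $/kg; k ≥ 1.39 W/(m·K). Survivors: alloy V, alloy P.
Convert each candidate to consistent units, then evaluate M:
  alloy V: σ_y = 1100 MPa, ρ = 8458 kg/m³
  alloy P: σ_y = 282.0 MPa, ρ = 3850 kg/m³
  alloy P: M = 4.36×10⁻³
  alloy V: M = 3.92×10⁻³
The maximum is for alloy P.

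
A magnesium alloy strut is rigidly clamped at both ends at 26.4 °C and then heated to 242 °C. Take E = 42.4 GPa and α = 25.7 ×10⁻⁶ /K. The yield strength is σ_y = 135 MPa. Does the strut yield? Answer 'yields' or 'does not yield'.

yields

ΔT = 215.6 K. Constrained thermal stress σ = E·α·ΔT = 42.40×10³ MPa × 25.7×10⁻⁶ × 215.6 = 235 MPa (compressive).
Compare to σ_y = 135 MPa: σ ≥ σ_y, so it yields.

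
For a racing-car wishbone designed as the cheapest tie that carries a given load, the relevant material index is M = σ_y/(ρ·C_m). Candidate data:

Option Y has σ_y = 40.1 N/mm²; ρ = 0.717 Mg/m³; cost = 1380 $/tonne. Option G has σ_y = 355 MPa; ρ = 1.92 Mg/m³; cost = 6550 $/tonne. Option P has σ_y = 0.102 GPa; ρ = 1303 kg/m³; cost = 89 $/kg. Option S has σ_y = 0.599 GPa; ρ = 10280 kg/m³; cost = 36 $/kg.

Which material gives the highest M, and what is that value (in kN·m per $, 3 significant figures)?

option Y, M = 40.5 kN·m per $

Convert each candidate to consistent units, then evaluate M:
  option Y: σ_y = 40.10 MPa, ρ = 717.0 kg/m³, cost = 1.380 $/kg
  option G: σ_y = 355.0 MPa, ρ = 1920 kg/m³, cost = 6.550 $/kg
  option P: σ_y = 102.0 MPa, ρ = 1303 kg/m³, cost = 89.00 $/kg
  option S: σ_y = 599.0 MPa, ρ = 10280 kg/m³, cost = 36.00 $/kg
  option Y: M = 40.5 kN·m per $
  option G: M = 28.2 kN·m per $
  option S: M = 1.62 kN·m per $
  option P: M = 0.880 kN·m per $
The maximum is for option Y.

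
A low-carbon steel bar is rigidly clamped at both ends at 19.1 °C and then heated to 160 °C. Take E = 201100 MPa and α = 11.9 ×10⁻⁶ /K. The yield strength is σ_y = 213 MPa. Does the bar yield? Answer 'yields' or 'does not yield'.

yields

E = 201100 MPa = 201.1 GPa.
ΔT = 140.9 K. Constrained thermal stress σ = E·α·ΔT = 201.1×10³ MPa × 11.9×10⁻⁶ × 140.9 = 337 MPa (compressive).
Compare to σ_y = 213 MPa: σ ≥ σ_y, so it yields.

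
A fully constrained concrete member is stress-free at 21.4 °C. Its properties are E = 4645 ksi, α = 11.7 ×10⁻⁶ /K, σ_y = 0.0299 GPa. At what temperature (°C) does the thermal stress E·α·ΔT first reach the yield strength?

101 °C

E = 4645 ksi = 32.03 GPa.
σ_y = 0.0299 GPa = 29.90 MPa.
E·α·ΔT = 29.90 MPa ⇒ ΔT = 29.90 / (32.03×10³ × 11.7×10⁻⁶) = 79.80 K.
T = 21.4 + 79.80 = 101.2 °C.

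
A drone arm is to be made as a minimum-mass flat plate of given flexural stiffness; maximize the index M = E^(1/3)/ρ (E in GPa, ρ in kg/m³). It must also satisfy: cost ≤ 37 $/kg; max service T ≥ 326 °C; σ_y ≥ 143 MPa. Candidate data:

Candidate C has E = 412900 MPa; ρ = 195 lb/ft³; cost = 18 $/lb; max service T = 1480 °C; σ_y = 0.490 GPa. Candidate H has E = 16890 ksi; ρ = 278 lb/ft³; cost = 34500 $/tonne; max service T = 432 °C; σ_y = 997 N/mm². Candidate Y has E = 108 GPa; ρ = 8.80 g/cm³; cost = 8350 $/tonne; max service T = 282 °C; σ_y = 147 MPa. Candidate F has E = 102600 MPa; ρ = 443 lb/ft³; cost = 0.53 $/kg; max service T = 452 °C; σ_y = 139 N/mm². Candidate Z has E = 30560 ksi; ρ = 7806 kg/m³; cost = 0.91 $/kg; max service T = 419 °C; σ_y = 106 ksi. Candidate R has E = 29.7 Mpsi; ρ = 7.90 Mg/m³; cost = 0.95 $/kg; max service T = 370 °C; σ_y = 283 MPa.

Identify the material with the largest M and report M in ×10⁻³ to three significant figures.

Screen on constraints: cost ≤ 37 $/kg; max service T ≥ 326 °C; σ_y ≥ 143 MPa. Survivors: candidate H, candidate Z, candidate R.
After converting to SI:
  candidate H: E = 116.5 GPa, ρ = 4453 kg/m³
  candidate Z: E = 210.7 GPa, ρ = 7806 kg/m³
  candidate R: E = 204.8 GPa, ρ = 7900 kg/m³
  candidate H: M = 1.10×10⁻³
  candidate Z: M = 0.762×10⁻³
  candidate R: M = 0.746×10⁻³
Highest index: candidate H.

candidate H, M = 1.10×10⁻³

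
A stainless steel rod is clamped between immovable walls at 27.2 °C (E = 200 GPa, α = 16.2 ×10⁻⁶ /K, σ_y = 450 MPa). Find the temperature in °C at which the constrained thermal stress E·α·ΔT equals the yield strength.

166 °C

E·α·ΔT = 450.0 MPa ⇒ ΔT = 450.0 / (200.0×10³ × 16.2×10⁻⁶) = 138.9 K.
T = 27.2 + 138.9 = 166.1 °C.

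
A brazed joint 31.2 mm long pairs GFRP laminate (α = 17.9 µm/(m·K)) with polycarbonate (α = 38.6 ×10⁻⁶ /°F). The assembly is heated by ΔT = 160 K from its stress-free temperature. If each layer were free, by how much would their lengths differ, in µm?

polycarbonate: α = 38.6×10⁻⁶/°F × 9/5 = 69.5×10⁻⁶/K.
Δα = |17.9 − 69.5|×10⁻⁶/K = 51.6×10⁻⁶/K.
ΔL_mismatch = Δα·L·ΔT = 51.6×10⁻⁶ × 31.2 mm × 160.0 K = 257 µm.

257 µm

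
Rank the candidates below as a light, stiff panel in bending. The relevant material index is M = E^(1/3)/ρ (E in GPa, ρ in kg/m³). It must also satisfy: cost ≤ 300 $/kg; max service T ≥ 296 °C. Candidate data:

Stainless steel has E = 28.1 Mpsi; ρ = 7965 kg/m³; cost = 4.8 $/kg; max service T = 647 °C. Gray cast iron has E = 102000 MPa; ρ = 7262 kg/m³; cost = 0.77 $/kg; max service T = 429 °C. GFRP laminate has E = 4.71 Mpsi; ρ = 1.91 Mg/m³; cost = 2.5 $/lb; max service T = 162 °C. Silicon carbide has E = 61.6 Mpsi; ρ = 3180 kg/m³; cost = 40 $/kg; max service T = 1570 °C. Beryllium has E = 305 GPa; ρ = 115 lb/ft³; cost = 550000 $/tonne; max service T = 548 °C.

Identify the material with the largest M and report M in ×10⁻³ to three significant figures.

Screen on constraints: cost ≤ 300 $/kg; max service T ≥ 296 °C. Survivors: stainless steel, gray cast iron, silicon carbide.
After converting to SI:
  stainless steel: E = 193.7 GPa, ρ = 7965 kg/m³
  gray cast iron: E = 102.0 GPa, ρ = 7262 kg/m³
  silicon carbide: E = 424.7 GPa, ρ = 3180 kg/m³
  silicon carbide: M = 2.36×10⁻³
  stainless steel: M = 0.726×10⁻³
  gray cast iron: M = 0.643×10⁻³
The maximum is for silicon carbide.

silicon carbide, M = 2.36×10⁻³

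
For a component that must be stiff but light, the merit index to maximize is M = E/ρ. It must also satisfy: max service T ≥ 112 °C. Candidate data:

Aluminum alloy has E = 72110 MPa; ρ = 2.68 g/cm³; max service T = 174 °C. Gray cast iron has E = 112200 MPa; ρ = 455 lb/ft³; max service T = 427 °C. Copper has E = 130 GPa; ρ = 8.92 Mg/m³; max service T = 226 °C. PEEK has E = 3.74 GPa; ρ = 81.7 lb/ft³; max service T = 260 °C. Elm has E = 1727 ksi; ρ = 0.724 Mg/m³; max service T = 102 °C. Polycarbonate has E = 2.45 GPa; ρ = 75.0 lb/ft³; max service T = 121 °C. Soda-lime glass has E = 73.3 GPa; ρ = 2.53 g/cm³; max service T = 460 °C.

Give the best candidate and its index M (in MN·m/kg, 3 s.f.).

Screen on constraints: max service T ≥ 112 °C. Survivors: aluminum alloy, gray cast iron, copper, PEEK, polycarbonate, soda-lime glass.
In SI units:
  aluminum alloy: E = 72.11 GPa, ρ = 2680 kg/m³
  gray cast iron: E = 112.2 GPa, ρ = 7288 kg/m³
  copper: E = 130.0 GPa, ρ = 8920 kg/m³
  PEEK: E = 3.740 GPa, ρ = 1309 kg/m³
  polycarbonate: E = 2.450 GPa, ρ = 1201 kg/m³
  soda-lime glass: E = 73.30 GPa, ρ = 2530 kg/m³
  soda-lime glass: M = 29.0 MN·m/kg
  aluminum alloy: M = 26.9 MN·m/kg
  gray cast iron: M = 15.4 MN·m/kg
  copper: M = 14.6 MN·m/kg
  PEEK: M = 2.86 MN·m/kg
  polycarbonate: M = 2.04 MN·m/kg
The maximum is for soda-lime glass.

soda-lime glass, M = 29.0 MN·m/kg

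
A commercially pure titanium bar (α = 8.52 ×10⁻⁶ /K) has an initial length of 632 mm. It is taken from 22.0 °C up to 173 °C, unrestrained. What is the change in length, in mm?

ΔT = 173 − 22.0 = 151.0 K.
ΔL = α·L₀·ΔT = 8.52×10⁻⁶ × 632 mm × 151.0 K = 0.813 mm.

0.813 mm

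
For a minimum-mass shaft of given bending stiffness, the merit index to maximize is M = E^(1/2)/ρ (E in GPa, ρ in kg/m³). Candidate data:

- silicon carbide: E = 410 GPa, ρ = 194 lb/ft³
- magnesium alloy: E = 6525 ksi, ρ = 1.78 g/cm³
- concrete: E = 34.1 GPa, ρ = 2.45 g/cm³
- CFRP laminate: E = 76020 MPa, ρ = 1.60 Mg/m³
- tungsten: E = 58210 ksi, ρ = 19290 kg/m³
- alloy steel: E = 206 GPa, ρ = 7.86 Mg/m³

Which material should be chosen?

Convert each candidate to consistent units, then evaluate M:
  silicon carbide: E = 410.0 GPa, ρ = 3108 kg/m³
  magnesium alloy: E = 44.99 GPa, ρ = 1780 kg/m³
  concrete: E = 34.10 GPa, ρ = 2450 kg/m³
  CFRP laminate: E = 76.02 GPa, ρ = 1600 kg/m³
  tungsten: E = 401.3 GPa, ρ = 19290 kg/m³
  alloy steel: E = 206.0 GPa, ρ = 7860 kg/m³
  silicon carbide: M = 6.52×10⁻³
  CFRP laminate: M = 5.45×10⁻³
  magnesium alloy: M = 3.77×10⁻³
  concrete: M = 2.38×10⁻³
  alloy steel: M = 1.83×10⁻³
  tungsten: M = 1.04×10⁻³
Silicon carbide ranks first.

silicon carbide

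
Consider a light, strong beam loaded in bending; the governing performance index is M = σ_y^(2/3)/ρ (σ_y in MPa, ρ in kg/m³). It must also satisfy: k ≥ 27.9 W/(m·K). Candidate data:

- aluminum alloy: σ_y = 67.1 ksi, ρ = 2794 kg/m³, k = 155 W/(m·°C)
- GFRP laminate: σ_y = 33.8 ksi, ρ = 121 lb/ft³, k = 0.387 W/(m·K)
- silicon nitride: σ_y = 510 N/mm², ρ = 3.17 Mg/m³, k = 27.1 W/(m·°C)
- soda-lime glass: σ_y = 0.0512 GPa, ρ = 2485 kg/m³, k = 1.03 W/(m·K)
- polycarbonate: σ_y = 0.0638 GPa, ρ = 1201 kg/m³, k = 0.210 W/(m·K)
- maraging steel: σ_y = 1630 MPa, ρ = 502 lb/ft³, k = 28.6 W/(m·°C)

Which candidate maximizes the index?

aluminum alloy

Screen on constraints: k ≥ 27.9 W/(m·K). Survivors: aluminum alloy, maraging steel.
In SI units:
  aluminum alloy: σ_y = 462.6 MPa, ρ = 2794 kg/m³
  maraging steel: σ_y = 1630 MPa, ρ = 8041 kg/m³
  aluminum alloy: M = 21.4×10⁻³
  maraging steel: M = 17.2×10⁻³
Aluminum alloy ranks first.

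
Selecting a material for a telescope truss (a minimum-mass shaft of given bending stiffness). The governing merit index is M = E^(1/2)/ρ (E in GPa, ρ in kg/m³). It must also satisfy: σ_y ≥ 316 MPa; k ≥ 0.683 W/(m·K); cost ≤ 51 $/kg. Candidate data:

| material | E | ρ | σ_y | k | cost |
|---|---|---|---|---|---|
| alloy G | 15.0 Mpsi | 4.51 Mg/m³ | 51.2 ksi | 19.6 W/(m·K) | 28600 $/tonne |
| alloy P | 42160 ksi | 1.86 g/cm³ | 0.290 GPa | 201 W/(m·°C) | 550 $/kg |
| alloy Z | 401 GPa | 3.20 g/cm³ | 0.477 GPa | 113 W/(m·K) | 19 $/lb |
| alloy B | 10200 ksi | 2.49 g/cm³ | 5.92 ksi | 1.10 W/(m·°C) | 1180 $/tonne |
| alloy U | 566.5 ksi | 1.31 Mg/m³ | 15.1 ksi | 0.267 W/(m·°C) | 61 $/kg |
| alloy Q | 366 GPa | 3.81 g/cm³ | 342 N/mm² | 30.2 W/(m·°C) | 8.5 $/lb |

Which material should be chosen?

alloy Z

Screen on constraints: σ_y ≥ 316 MPa; k ≥ 0.683 W/(m·K); cost ≤ 51 $/kg. Survivors: alloy G, alloy Z, alloy Q.
Convert each candidate to consistent units, then evaluate M:
  alloy G: E = 103.4 GPa, ρ = 4510 kg/m³
  alloy Z: E = 401.0 GPa, ρ = 3200 kg/m³
  alloy Q: E = 366.0 GPa, ρ = 3810 kg/m³
  alloy Z: M = 6.26×10⁻³
  alloy Q: M = 5.02×10⁻³
  alloy G: M = 2.25×10⁻³
Highest index: alloy Z.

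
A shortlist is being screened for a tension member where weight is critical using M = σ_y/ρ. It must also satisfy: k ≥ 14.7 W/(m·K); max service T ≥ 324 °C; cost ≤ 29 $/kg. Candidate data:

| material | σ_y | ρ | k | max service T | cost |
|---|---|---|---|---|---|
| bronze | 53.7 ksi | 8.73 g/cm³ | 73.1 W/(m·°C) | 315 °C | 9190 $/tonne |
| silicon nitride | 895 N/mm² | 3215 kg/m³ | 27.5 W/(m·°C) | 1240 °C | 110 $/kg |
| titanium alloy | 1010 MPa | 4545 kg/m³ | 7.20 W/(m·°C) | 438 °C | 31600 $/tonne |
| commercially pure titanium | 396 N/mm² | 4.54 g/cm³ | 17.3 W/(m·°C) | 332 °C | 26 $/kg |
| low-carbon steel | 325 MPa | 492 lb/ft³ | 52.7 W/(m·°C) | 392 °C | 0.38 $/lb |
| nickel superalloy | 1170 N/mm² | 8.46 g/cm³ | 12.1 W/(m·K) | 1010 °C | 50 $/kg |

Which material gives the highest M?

commercially pure titanium

Screen on constraints: k ≥ 14.7 W/(m·K); max service T ≥ 324 °C; cost ≤ 29 $/kg. Survivors: commercially pure titanium, low-carbon steel.
After converting to SI:
  commercially pure titanium: σ_y = 396.0 MPa, ρ = 4540 kg/m³
  low-carbon steel: σ_y = 325.0 MPa, ρ = 7881 kg/m³
  commercially pure titanium: M = 87.2 kN·m/kg
  low-carbon steel: M = 41.2 kN·m/kg
Commercially pure titanium has the largest M.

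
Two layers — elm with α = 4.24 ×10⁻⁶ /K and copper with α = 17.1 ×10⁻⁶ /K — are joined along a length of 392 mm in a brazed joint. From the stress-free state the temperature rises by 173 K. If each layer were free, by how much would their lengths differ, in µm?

Δα = |4.24 − 17.1|×10⁻⁶/K = 12.9×10⁻⁶/K.
ΔL_mismatch = Δα·L·ΔT = 12.9×10⁻⁶ × 392.0 mm × 173.0 K = 872 µm.

872 µm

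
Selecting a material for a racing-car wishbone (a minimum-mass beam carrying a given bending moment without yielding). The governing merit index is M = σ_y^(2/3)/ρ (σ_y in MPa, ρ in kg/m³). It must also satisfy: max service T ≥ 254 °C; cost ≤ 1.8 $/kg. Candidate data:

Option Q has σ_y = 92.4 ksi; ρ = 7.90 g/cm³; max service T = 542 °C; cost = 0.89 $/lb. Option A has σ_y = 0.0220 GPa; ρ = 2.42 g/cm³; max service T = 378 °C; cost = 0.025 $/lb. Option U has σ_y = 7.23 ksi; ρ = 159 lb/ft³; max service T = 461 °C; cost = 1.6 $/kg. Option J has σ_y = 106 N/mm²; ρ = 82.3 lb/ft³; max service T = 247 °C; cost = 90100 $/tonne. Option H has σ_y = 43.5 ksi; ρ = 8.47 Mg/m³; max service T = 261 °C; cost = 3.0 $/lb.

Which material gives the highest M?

option U

Screen on constraints: max service T ≥ 254 °C; cost ≤ 1.8 $/kg. Survivors: option A, option U.
Putting every candidate on a common basis:
  option A: σ_y = 22.00 MPa, ρ = 2420 kg/m³
  option U: σ_y = 49.85 MPa, ρ = 2547 kg/m³
  option U: M = 5.32×10⁻³
  option A: M = 3.24×10⁻³
Highest index: option U.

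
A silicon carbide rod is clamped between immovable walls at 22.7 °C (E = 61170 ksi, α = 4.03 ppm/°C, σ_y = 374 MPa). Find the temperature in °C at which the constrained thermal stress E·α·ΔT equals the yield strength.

243 °C

E = 61170 ksi = 421.8 GPa.
E·α·ΔT = 374.0 MPa ⇒ ΔT = 374.0 / (421.8×10³ × 4.03×10⁻⁶) = 220.0 K.
T = 22.7 + 220.0 = 242.7 °C.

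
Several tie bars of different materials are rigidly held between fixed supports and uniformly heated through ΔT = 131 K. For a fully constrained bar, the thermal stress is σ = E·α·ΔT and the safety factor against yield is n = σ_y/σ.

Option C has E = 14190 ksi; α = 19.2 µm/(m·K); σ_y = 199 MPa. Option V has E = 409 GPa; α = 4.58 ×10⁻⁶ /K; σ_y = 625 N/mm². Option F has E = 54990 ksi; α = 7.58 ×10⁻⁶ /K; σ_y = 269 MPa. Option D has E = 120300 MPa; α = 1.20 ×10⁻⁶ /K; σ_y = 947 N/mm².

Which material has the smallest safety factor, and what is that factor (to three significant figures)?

Converting E to GPa, α to ×10⁻⁶/K, σ_y to MPa, then σ and n for each:
  option C: E = 97.84, α = 19.2, σ_y = 199.0 → σ = 246 MPa, n = 0.809
  option V: E = 409.0, α = 4.58, σ_y = 625.0 → σ = 245 MPa, n = 2.55
  option F: E = 379.1, α = 7.58, σ_y = 269.0 → σ = 376 MPa, n = 0.715
  option D: E = 120.3, α = 1.20, σ_y = 947.0 → σ = 18.9 MPa, n = 50.1
Smallest n: option F with n = 0.715.

option F, n = 0.715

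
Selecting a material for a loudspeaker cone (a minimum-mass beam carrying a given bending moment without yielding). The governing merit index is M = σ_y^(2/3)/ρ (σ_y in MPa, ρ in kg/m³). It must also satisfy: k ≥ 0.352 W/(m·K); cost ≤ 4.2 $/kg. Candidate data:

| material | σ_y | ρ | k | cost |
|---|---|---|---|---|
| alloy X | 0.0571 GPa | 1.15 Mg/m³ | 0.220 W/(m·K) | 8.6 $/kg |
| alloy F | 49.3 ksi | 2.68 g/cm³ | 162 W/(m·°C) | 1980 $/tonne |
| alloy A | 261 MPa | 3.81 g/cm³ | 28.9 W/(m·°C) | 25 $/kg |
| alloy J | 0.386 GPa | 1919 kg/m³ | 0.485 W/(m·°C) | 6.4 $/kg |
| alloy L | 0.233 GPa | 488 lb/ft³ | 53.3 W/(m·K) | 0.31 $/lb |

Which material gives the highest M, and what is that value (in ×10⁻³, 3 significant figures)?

alloy F, M = 18.2×10⁻³

Screen on constraints: k ≥ 0.352 W/(m·K); cost ≤ 4.2 $/kg. Survivors: alloy F, alloy L.
After converting to SI:
  alloy F: σ_y = 339.9 MPa, ρ = 2680 kg/m³
  alloy L: σ_y = 233.0 MPa, ρ = 7817 kg/m³
  alloy F: M = 18.2×10⁻³
  alloy L: M = 4.84×10⁻³
The maximum is for alloy F.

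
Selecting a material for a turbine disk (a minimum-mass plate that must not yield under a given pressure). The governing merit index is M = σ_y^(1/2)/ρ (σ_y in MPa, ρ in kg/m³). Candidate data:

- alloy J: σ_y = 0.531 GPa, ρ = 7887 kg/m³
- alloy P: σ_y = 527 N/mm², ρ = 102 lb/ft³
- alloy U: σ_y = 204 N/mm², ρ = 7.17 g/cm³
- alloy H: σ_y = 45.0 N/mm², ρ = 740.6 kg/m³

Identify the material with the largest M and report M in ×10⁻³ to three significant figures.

After converting to SI:
  alloy J: σ_y = 531.0 MPa, ρ = 7887 kg/m³
  alloy P: σ_y = 527.0 MPa, ρ = 1634 kg/m³
  alloy U: σ_y = 204.0 MPa, ρ = 7170 kg/m³
  alloy H: σ_y = 45.00 MPa, ρ = 740.6 kg/m³
  alloy P: M = 14.1×10⁻³
  alloy H: M = 9.06×10⁻³
  alloy J: M = 2.92×10⁻³
  alloy U: M = 1.99×10⁻³
Alloy P has the largest M.

alloy P, M = 14.1×10⁻³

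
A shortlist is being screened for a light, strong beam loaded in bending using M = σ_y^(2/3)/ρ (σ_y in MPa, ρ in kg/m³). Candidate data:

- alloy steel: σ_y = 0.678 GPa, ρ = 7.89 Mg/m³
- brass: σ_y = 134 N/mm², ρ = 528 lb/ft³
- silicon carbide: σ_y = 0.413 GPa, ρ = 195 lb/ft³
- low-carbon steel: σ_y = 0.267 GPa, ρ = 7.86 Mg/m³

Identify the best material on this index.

Convert each candidate to consistent units, then evaluate M:
  alloy steel: σ_y = 678.0 MPa, ρ = 7890 kg/m³
  brass: σ_y = 134.0 MPa, ρ = 8458 kg/m³
  silicon carbide: σ_y = 413.0 MPa, ρ = 3124 kg/m³
  low-carbon steel: σ_y = 267.0 MPa, ρ = 7860 kg/m³
  silicon carbide: M = 17.8×10⁻³
  alloy steel: M = 9.78×10⁻³
  low-carbon steel: M = 5.28×10⁻³
  brass: M = 3.10×10⁻³
Silicon carbide ranks first.

silicon carbide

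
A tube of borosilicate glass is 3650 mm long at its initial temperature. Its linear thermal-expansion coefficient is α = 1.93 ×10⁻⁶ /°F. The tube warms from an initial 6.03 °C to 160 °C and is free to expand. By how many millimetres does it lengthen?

Convert α: 1.93×10⁻⁶/°F × (9/5) = 3.47×10⁻⁶/K.
ΔT = 160 − 6.03 = 154.0 K.
ΔL = α·L₀·ΔT = 3.47×10⁻⁶ × 3650 mm × 154.0 K = 1.95 mm.

1.95 mm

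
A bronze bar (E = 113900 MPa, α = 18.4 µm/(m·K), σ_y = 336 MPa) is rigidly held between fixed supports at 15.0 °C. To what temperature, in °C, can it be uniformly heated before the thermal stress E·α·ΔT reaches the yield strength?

175 °C

E = 113900 MPa = 113.9 GPa.
E·α·ΔT = 336.0 MPa ⇒ ΔT = 336.0 / (113.9×10³ × 18.4×10⁻⁶) = 160.3 K.
T = 15.0 + 160.3 = 175.3 °C.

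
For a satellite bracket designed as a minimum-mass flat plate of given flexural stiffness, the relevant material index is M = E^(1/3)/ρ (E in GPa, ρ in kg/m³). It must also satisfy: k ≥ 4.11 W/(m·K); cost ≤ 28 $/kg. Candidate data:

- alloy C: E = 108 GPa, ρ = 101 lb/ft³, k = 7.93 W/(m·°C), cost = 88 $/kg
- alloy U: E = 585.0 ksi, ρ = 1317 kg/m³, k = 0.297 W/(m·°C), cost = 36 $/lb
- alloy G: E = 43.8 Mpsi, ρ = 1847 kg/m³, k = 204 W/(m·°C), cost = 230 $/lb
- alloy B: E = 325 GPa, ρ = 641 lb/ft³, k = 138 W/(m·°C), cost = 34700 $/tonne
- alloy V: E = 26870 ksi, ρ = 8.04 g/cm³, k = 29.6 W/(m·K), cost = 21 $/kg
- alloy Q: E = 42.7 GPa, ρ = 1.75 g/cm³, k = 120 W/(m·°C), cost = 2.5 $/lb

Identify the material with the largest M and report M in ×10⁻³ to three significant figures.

Screen on constraints: k ≥ 4.11 W/(m·K); cost ≤ 28 $/kg. Survivors: alloy V, alloy Q.
Normalizing units and computing the index:
  alloy V: E = 185.3 GPa, ρ = 8040 kg/m³
  alloy Q: E = 42.70 GPa, ρ = 1750 kg/m³
  alloy Q: M = 2.00×10⁻³
  alloy V: M = 0.709×10⁻³
The maximum is for alloy Q.

alloy Q, M = 2.00×10⁻³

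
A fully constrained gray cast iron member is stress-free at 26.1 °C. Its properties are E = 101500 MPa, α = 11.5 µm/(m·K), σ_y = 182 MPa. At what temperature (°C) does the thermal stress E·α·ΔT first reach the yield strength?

E = 101500 MPa = 101.5 GPa.
E·α·ΔT = 182.0 MPa ⇒ ΔT = 182.0 / (101.5×10³ × 11.5×10⁻⁶) = 155.9 K.
T = 26.1 + 155.9 = 182.0 °C.

182 °C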